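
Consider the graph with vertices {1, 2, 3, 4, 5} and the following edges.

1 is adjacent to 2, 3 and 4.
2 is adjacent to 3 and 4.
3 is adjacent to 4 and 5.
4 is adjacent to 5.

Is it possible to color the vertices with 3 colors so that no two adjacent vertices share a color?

1, 2, 3, 4 are pairwise adjacent (a clique of size 4), so at least 4 colors are needed.
So 3 colors are not enough.

No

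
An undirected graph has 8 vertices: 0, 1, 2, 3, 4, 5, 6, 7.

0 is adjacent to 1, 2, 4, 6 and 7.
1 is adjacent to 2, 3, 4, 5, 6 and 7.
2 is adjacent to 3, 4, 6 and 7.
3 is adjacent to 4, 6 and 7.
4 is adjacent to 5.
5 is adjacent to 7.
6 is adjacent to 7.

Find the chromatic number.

5

0, 1, 2, 6, 7 are mutually adjacent (a clique of size 5), so at least 5 colors are needed.
5 colors suffice: 0=yellow, 1=red, 2=green, 3=yellow, 4=blue, 5=green, 6=purple, 7=blue. Every edge joins two different colors.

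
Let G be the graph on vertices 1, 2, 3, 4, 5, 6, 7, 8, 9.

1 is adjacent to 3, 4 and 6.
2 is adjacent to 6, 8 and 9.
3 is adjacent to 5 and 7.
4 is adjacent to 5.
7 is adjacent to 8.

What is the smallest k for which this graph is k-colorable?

2

4 and 5 are adjacent, so at least 2 colors are needed.
2 colors suffice: 1=red, 2=red, 3=blue, 4=blue, 5=red, 6=blue, 7=red, 8=blue, 9=blue. Each edge has distinct colors on its endpoints.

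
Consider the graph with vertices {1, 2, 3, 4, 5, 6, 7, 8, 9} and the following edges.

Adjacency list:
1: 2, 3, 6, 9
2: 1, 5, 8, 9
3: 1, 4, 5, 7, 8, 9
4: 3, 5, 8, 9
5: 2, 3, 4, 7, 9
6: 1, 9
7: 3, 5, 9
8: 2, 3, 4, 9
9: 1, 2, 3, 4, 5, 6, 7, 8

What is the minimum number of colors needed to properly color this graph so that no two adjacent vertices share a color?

3, 4, 5, 9 are pairwise adjacent (a clique of size 4), so at least 4 colors are needed.
A valid assignment using 4 colors: 1=green, 2=blue, 3=blue, 4=yellow, 5=green, 6=blue, 7=yellow, 8=green, 9=red. Each edge has distinct colors on its endpoints.

4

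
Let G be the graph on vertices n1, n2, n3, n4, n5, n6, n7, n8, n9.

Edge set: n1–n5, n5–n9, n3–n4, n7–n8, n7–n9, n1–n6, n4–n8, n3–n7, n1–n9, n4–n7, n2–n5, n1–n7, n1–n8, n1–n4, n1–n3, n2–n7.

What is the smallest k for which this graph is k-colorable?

4

n1, n3, n4, n7 are pairwise adjacent (a clique of size 4), so at least 4 colors are needed.
4 colors suffice: n1=1, n2=1, n3=4, n4=3, n5=2, n6=2, n7=2, n8=4, n9=3. Each edge has distinct colors on its endpoints.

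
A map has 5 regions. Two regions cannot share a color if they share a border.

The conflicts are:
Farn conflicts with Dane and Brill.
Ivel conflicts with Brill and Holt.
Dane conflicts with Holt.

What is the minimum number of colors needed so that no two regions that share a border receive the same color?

3

The cycle Brill-Ivel-Holt-Dane-Farn-Brill has odd length 5, so it cannot be 2-colored; at least 3 colors are needed.
3 colors suffice: color 1 → {Farn, Holt}; color 2 → {Ivel, Dane}; color 3 → {Brill}. Each listed conflict is separated.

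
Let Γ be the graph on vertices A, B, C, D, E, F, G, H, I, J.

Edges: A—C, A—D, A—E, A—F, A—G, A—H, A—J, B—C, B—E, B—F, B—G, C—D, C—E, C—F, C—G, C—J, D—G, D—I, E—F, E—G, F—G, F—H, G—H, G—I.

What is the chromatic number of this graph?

5

A, C, E, F, G are pairwise adjacent (a clique of size 5), so at least 5 colors are needed.
5 colors suffice: color 1 → {G, J}; color 2 → {A, B, I}; color 3 → {C, H}; color 4 → {D, F}; color 5 → {E}. No two adjacent vertices share a color.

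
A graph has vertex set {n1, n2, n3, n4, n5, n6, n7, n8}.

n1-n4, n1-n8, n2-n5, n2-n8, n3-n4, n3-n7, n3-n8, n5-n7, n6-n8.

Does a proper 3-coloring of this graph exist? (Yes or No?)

The chromatic number is 3. The cycle n7-n3-n8-n2-n5-n7 has odd length 5, so it cannot be 2-colored; at least 3 colors are needed.
A valid assignment using 3 colors: n1=2, n2=3, n3=2, n4=1, n5=2, n6=2, n7=1, n8=1.
That is already a proper 3-coloring.

Yes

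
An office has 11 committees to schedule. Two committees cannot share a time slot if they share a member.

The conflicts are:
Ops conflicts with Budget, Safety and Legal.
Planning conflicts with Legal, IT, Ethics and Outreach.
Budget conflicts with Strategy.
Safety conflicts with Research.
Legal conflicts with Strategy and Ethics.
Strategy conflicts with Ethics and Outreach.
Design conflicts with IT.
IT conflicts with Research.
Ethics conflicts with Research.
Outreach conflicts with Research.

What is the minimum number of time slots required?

Planning, Legal, Ethics are mutually in conflict, so at least 3 time slots are needed.
Using 3 time slots: Ops=1, Planning=3, Budget=2, Safety=3, Legal=2, Strategy=3, Design=2, IT=1, Ethics=1, Outreach=1, Research=2. No two conflicting committees share a time slot.

3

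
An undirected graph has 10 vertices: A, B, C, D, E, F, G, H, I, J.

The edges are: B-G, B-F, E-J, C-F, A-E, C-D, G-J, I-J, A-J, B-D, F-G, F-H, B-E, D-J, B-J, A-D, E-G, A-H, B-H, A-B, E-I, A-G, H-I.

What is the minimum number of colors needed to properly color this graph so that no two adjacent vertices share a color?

5

A, B, E, G, J form a clique, so at least 5 colors are needed.
5 colors suffice: color 1 → {B, C, I}; color 2 → {A, F}; color 3 → {H, J}; color 4 → {D, E}; color 5 → {G}. Each edge has distinct colors on its endpoints.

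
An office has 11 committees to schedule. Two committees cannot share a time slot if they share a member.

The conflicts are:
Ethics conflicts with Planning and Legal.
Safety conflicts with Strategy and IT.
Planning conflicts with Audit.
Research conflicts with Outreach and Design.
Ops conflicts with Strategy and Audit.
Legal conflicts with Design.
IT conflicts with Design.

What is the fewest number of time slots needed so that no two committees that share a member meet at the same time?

The cycle Ethics-Planning-Audit-Ops-Strategy-Safety-IT-Design-Legal-Ethics has odd length 9, so it cannot be 2-colored; at least 3 time slots are needed.
3 time slots suffice: time slot 1 → {Planning, Strategy, Outreach, Design}; time slot 2 → {Ethics, Safety, Research, Ops}; time slot 3 → {Legal, IT, Audit}. Every pair that conflicts lands in different time slots.

3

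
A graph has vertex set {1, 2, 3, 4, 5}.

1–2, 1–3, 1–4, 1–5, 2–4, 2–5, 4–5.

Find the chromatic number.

1, 2, 4, 5 form a clique, so at least 4 colors are needed.
One proper 4-coloring: 1=a, 2=b, 3=b, 4=d, 5=c. No two adjacent vertices share a color.

4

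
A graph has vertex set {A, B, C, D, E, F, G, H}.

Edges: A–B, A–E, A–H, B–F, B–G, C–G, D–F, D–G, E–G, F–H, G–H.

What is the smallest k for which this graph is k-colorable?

F and H are adjacent, so at least 2 colors are needed.
One proper 2-coloring: A=1, B=2, C=2, D=2, E=2, F=1, G=1, H=2. Each edge has distinct colors on its endpoints.

2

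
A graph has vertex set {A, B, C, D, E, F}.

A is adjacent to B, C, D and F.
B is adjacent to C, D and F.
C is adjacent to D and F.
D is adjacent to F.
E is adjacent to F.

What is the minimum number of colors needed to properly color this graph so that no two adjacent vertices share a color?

A, B, C, D, F are mutually adjacent (a clique of size 5), so at least 5 colors are needed.
One proper 5-coloring: A=4, B=3, C=2, D=5, E=2, F=1. Every edge joins two different colors.

5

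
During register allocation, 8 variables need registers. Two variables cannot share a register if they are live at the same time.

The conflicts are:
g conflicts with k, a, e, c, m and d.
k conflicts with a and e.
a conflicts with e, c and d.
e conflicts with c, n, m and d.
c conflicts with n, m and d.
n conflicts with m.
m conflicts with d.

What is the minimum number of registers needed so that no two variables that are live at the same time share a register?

5

g, a, e, c, d all conflict with each other, so at least 5 registers are needed.
A valid assignment using 5 registers: g=3, k=2, a=4, e=1, c=2, n=3, m=4, d=5. Each listed conflict is separated.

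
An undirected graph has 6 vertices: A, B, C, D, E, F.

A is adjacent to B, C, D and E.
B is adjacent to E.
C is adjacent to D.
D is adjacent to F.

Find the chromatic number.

3

A, C, D are mutually adjacent, so at least 3 colors are needed.
One proper 3-coloring: A=1, B=2, C=3, D=2, E=3, F=1. Each edge has distinct colors on its endpoints.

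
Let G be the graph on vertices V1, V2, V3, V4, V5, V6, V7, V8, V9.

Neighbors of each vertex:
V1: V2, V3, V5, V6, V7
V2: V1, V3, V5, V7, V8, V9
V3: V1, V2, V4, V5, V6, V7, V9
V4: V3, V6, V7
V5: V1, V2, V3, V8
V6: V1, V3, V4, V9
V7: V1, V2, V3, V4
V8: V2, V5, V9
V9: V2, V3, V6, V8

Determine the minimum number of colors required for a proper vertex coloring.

4

V1, V2, V3, V7 are mutually adjacent (a clique of size 4), so at least 4 colors are needed.
4 colors suffice: color 1 → {V3, V8}; color 2 → {V2, V6}; color 3 → {V1, V4, V9}; color 4 → {V5, V7}. Every edge joins two different colors.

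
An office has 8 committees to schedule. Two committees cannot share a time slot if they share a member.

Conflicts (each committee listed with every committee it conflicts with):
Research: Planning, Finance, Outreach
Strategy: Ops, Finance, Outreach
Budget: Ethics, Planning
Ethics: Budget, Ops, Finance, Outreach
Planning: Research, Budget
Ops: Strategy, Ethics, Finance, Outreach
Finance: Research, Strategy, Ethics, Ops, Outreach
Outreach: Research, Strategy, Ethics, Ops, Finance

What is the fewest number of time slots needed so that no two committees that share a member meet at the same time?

4

Ethics, Ops, Finance, Outreach are mutually in conflict, so at least 4 time slots are needed.
4 time slots suffice: time slot 1 → {Planning, Finance}; time slot 2 → {Budget, Outreach}; time slot 3 → {Research, Strategy, Ethics}; time slot 4 → {Ops}. Every pair that conflicts lands in different time slots.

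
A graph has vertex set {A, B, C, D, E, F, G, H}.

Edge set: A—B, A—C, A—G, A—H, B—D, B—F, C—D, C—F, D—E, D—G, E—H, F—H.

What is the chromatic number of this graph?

The cycle G-A-H-E-D-G has odd length 5, so it cannot be 2-colored; at least 3 colors are needed.
3 colors suffice: color red → {A, D, F}; color blue → {B, C, G, H}; color green → {E}. Each edge has distinct colors on its endpoints.

3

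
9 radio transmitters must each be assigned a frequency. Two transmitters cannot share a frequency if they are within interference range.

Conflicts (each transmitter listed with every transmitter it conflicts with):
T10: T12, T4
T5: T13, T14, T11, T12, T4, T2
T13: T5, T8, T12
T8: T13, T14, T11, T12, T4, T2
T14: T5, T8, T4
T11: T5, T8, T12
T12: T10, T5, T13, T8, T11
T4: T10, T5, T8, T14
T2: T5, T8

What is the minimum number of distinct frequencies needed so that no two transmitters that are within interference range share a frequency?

T8, T14, T4 pairwise conflict, so at least 3 frequencies are needed.
3 frequencies suffice: frequency 1 → {T10, T5, T8}; frequency 2 → {T12, T4, T2}; frequency 3 → {T13, T14, T11}. No two conflicting transmitters share a frequency.

3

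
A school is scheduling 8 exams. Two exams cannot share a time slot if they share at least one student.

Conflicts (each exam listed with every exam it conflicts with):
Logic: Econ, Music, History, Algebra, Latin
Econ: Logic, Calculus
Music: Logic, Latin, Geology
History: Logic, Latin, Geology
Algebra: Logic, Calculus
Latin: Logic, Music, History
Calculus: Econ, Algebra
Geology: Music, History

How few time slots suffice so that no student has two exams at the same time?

3

Logic, Music, Latin all conflict with each other, so at least 3 time slots are needed.
Using 3 time slots: Logic=1, Econ=2, Music=2, History=2, Algebra=2, Latin=3, Calculus=1, Geology=1. No two conflicting exams share a time slot.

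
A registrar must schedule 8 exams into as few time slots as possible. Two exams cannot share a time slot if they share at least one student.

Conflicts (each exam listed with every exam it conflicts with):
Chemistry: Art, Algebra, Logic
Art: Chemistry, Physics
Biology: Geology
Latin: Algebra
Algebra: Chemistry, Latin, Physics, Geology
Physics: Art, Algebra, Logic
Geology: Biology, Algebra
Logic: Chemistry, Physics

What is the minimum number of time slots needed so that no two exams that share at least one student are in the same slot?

Latin and Algebra conflict, so at least 2 time slots are needed.
A valid assignment using 2 time slots: Chemistry=2, Art=1, Biology=1, Latin=2, Algebra=1, Physics=2, Geology=2, Logic=1. Every pair that conflicts lands in different time slots.

2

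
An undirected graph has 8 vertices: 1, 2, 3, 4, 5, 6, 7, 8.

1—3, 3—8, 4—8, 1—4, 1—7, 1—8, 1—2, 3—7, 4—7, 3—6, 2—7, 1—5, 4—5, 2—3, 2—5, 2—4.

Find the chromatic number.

1, 2, 4, 5 form a clique, so at least 4 colors are needed.
One proper 4-coloring: 1=red, 2=green, 3=blue, 4=blue, 5=yellow, 6=red, 7=yellow, 8=green. No two adjacent vertices share a color.

4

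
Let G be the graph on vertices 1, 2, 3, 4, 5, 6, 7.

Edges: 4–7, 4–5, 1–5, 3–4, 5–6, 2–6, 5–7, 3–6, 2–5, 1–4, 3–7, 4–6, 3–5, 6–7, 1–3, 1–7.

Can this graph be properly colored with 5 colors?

The chromatic number is 5. 1, 3, 4, 5, 7 are pairwise adjacent (a clique of size 5), so at least 5 colors are needed.
A valid assignment using 5 colors: 1=green, 2=blue, 3=blue, 4=yellow, 5=red, 6=green, 7=purple.
That is already a proper 5-coloring.

Yes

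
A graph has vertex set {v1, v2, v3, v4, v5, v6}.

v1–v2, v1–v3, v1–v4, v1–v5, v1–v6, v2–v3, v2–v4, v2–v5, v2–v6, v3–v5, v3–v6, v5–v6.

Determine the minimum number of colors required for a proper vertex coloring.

5

v1, v2, v3, v5, v6 form a clique, so at least 5 colors are needed.
One proper 5-coloring: v1=2, v2=1, v3=5, v4=3, v5=3, v6=4. Each edge has distinct colors on its endpoints.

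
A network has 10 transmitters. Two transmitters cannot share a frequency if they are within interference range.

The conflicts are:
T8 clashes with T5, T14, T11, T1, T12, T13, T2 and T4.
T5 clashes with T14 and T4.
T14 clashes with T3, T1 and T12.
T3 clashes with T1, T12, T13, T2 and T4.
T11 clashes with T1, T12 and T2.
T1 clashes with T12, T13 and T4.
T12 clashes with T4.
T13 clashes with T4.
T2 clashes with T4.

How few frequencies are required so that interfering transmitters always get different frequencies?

4

T8, T1, T12, T4 are mutually in conflict, so at least 4 frequencies are needed.
4 frequencies suffice: frequency 1 → {T8, T3}; frequency 2 → {T5, T1, T2}; frequency 3 → {T14, T11, T4}; frequency 4 → {T12, T13}. Every pair that conflicts lands in different frequencies.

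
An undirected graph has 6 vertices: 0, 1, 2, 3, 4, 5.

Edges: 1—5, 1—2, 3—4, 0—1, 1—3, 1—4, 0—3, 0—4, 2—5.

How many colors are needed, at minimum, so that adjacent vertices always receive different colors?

4

0, 1, 3, 4 form a clique, so at least 4 colors are needed.
A valid assignment using 4 colors: 0=c, 1=a, 2=c, 3=b, 4=d, 5=b. No two adjacent vertices share a color.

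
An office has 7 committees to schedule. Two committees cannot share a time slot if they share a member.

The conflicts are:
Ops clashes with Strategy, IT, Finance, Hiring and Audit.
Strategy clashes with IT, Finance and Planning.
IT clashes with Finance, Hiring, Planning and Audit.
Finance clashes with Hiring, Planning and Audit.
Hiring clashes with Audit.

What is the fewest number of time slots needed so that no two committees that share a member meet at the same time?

5

Ops, IT, Finance, Hiring, Audit all conflict with each other, so at least 5 time slots are needed.
Using 5 time slots: Ops=3, Strategy=4, IT=2, Finance=1, Hiring=5, Planning=3, Audit=4. No two conflicting committees share a time slot.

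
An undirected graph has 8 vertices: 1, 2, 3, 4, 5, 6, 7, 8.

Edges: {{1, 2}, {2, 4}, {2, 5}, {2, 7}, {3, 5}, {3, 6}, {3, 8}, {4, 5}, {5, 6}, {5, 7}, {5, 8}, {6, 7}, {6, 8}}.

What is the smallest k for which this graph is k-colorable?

3, 5, 6, 8 form a clique, so at least 4 colors are needed.
4 colors suffice: color a → {1, 5}; color b → {2, 6}; color c → {3, 4, 7}; color d → {8}. No two adjacent vertices share a color.

4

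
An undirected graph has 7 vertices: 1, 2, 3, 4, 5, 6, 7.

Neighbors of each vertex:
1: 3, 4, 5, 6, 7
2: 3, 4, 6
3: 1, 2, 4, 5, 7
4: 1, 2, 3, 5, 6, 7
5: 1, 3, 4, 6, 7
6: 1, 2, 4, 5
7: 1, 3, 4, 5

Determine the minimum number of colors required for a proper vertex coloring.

1, 3, 4, 5, 7 form a clique, so at least 5 colors are needed.
5 colors suffice: 1=blue, 2=blue, 3=yellow, 4=red, 5=green, 6=yellow, 7=purple. Each edge has distinct colors on its endpoints.

5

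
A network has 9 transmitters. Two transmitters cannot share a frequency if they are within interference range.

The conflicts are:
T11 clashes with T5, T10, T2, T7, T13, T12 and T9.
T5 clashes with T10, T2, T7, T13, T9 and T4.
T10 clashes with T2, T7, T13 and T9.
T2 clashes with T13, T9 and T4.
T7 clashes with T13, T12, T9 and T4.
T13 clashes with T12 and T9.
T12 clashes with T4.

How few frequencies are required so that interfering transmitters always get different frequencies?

6

T11, T5, T10, T7, T13, T9 pairwise conflict, so at least 6 frequencies are needed.
6 frequencies suffice: frequency 1 → {T13, T4}; frequency 2 → {T2, T7}; frequency 3 → {T5, T12}; frequency 4 → {T11}; frequency 5 → {T10}; frequency 6 → {T9}. No two conflicting transmitters share a frequency.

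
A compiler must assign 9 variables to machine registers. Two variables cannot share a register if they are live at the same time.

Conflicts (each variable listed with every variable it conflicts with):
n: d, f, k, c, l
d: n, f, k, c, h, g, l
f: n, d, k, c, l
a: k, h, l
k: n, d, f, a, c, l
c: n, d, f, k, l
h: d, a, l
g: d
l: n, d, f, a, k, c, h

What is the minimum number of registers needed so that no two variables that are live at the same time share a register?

n, d, f, k, c, l are mutually in conflict, so at least 6 registers are needed.
6 registers suffice: register 1 → {g, l}; register 2 → {d, a}; register 3 → {k, h}; register 4 → {f}; register 5 → {c}; register 6 → {n}. No two conflicting variables share a register.

6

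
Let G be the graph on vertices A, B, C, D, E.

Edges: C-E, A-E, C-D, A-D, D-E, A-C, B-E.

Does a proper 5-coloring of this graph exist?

Yes

The chromatic number is 4. A, C, D, E are mutually adjacent (a clique of size 4), so at least 4 colors are needed.
One proper 4-coloring: A=3, B=2, C=2, D=4, E=1.
Since 5 ≥ 4, a proper 5-coloring certainly exists.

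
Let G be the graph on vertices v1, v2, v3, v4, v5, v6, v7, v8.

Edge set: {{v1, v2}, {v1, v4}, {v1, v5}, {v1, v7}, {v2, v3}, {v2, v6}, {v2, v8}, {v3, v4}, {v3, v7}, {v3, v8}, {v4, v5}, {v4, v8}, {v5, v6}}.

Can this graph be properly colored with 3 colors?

Yes

The chromatic number is 3. v2, v3, v8 form a triangle, so at least 3 colors are needed.
A valid assignment using 3 colors: v1=2, v2=1, v3=2, v4=1, v5=3, v6=2, v7=1, v8=3.
That is already a proper 3-coloring.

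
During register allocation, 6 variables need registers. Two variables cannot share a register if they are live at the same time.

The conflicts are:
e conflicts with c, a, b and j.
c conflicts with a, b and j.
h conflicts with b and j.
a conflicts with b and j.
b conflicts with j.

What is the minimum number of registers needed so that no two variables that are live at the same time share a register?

5

e, c, a, b, j are mutually in conflict, so at least 5 registers are needed.
5 registers suffice: register 1 → {j}; register 2 → {b}; register 3 → {h, a}; register 4 → {c}; register 5 → {e}. No two conflicting variables share a register.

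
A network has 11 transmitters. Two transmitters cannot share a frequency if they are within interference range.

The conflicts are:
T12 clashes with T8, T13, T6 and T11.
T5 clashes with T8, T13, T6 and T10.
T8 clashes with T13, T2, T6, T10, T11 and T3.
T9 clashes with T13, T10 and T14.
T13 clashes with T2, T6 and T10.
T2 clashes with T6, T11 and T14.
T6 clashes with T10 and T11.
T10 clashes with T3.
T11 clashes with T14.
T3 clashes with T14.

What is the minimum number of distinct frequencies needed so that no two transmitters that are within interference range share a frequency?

5

T5, T8, T13, T6, T10 all conflict with each other, so at least 5 frequencies are needed.
A valid assignment using 5 frequencies: T12=4, T5=5, T8=1, T9=2, T13=3, T2=4, T6=2, T10=4, T11=3, T3=2, T14=1. Every pair that conflicts lands in different frequencies.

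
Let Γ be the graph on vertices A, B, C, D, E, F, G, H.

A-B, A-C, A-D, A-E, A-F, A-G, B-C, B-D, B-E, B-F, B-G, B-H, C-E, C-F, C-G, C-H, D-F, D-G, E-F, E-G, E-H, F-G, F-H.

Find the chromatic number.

A, B, C, E, F, G are mutually adjacent (a clique of size 6), so at least 6 colors are needed.
6 colors suffice: color 1 → {F}; color 2 → {B}; color 3 → {D, E}; color 4 → {C}; color 5 → {G, H}; color 6 → {A}. Every edge joins two different colors.

6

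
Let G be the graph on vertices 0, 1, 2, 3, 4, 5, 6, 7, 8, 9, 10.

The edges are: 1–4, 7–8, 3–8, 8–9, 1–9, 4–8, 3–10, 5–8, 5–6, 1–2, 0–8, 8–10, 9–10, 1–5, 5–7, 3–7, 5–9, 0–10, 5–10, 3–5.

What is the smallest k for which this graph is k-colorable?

5, 8, 9, 10 form a clique, so at least 4 colors are needed.
4 colors suffice: color a → {1, 6, 8}; color b → {0, 2, 4, 5}; color c → {7, 10}; color d → {3, 9}. No two adjacent vertices share a color.

4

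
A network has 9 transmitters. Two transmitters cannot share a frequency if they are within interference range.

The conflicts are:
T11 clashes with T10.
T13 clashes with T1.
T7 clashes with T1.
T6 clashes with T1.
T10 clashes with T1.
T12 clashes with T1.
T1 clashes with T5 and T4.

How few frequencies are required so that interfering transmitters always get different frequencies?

2

T6 and T1 conflict, so at least 2 frequencies are needed.
A valid assignment using 2 frequencies: T11=1, T13=2, T7=2, T6=2, T10=2, T12=2, T1=1, T5=2, T4=2. Every pair that conflicts lands in different frequencies.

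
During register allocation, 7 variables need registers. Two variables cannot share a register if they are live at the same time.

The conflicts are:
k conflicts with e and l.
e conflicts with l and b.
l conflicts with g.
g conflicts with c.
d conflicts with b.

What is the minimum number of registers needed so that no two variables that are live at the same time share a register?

k, e, l all conflict with each other, so at least 3 registers are needed.
A valid assignment using 3 registers: k=3, e=2, l=1, g=2, d=2, b=1, c=1. Every pair that conflicts lands in different registers.

3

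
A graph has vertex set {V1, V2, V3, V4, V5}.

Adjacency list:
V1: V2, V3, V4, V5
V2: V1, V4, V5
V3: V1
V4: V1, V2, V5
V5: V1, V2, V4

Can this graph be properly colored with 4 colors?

The chromatic number is 4. V1, V2, V4, V5 are mutually adjacent (a clique of size 4), so at least 4 colors are needed.
One proper 4-coloring: V1=R, V2=Y, V3=B, V4=B, V5=G.
That is already a proper 4-coloring.

Yes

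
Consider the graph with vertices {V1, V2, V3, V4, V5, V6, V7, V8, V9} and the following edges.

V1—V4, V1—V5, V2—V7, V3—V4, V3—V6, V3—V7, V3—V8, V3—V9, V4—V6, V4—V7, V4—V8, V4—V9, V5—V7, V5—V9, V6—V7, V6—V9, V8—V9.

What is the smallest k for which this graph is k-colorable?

4

V3, V4, V8, V9 are mutually adjacent (a clique of size 4), so at least 4 colors are needed.
4 colors suffice: color 1 → {V2, V4, V5}; color 2 → {V1, V7, V9}; color 3 → {V3}; color 4 → {V6, V8}. Every edge joins two different colors.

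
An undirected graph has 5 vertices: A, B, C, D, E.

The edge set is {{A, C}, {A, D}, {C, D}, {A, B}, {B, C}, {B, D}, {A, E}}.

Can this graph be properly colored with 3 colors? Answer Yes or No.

No

A, B, C, D form a clique, so at least 4 colors are needed.
So 3 colors are not enough.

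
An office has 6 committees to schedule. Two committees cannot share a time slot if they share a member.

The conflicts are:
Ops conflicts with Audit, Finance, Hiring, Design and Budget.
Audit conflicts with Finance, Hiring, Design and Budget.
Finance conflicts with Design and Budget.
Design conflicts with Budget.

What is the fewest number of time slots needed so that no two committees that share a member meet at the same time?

Ops, Audit, Finance, Design, Budget all conflict with each other, so at least 5 time slots are needed.
5 time slots suffice: time slot 1 → {Ops}; time slot 2 → {Audit}; time slot 3 → {Hiring, Budget}; time slot 4 → {Finance}; time slot 5 → {Design}. No two conflicting committees share a time slot.

5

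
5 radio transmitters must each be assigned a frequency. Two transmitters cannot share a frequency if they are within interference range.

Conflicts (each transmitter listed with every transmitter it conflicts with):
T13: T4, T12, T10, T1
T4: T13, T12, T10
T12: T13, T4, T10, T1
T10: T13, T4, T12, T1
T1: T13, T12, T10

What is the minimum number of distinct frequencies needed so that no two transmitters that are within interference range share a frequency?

T13, T12, T10, T1 pairwise conflict, so at least 4 frequencies are needed.
4 frequencies suffice: T13=3, T4=4, T12=2, T10=1, T1=4. No two conflicting transmitters share a frequency.

4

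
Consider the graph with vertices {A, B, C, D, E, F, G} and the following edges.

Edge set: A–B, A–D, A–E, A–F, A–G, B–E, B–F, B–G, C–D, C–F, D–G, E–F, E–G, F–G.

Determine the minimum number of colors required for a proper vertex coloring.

5

A, B, E, F, G form a clique, so at least 5 colors are needed.
5 colors suffice: color red → {C, G}; color blue → {A}; color green → {D, F}; color yellow → {B}; color purple → {E}. No two adjacent vertices share a color.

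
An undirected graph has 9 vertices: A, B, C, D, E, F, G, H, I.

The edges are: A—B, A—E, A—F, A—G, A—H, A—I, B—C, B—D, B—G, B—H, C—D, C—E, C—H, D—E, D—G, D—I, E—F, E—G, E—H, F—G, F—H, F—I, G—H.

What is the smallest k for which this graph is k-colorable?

A, E, F, G, H are mutually adjacent (a clique of size 5), so at least 5 colors are needed.
5 colors suffice: color red → {C, G, I}; color blue → {D, H}; color green → {B, E}; color yellow → {A}; color purple → {F}. Every edge joins two different colors.

5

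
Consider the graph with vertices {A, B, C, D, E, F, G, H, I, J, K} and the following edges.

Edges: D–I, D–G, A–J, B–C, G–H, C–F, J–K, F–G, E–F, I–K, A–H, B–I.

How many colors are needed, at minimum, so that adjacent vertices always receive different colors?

The cycle K-I-D-G-H-A-J-K has odd length 7, so it cannot be 2-colored; at least 3 colors are needed.
3 colors suffice: color red → {A, C, E, G, I}; color blue → {B, D, F, H, K}; color green → {J}. Every edge joins two different colors.

3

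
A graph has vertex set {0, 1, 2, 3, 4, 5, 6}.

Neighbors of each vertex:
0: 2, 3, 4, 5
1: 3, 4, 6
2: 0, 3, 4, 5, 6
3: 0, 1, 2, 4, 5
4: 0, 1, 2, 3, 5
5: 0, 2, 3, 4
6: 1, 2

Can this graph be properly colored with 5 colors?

The chromatic number is 5. 0, 2, 3, 4, 5 form a clique, so at least 5 colors are needed.
5 colors suffice: color a → {1, 2}; color b → {4, 6}; color c → {3}; color d → {5}; color e → {0}.
That is already a proper 5-coloring.

Yes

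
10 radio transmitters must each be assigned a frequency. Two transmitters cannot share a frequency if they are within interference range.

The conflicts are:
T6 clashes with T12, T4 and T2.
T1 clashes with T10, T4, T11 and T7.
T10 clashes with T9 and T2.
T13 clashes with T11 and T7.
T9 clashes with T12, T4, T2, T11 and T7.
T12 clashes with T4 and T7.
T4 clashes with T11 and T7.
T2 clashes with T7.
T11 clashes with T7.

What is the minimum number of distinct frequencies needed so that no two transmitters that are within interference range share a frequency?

4

T1, T4, T11, T7 are mutually in conflict, so at least 4 frequencies are needed.
4 frequencies suffice: frequency 1 → {T6, T10, T7}; frequency 2 → {T13, T4, T2}; frequency 3 → {T1, T9}; frequency 4 → {T12, T11}. No two conflicting transmitters share a frequency.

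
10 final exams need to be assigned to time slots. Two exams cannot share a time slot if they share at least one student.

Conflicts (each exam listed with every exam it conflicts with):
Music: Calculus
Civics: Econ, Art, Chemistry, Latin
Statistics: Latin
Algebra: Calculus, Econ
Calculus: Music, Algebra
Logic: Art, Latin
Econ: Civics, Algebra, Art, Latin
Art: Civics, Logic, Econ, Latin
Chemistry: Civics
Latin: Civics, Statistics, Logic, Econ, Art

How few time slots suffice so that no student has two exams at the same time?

Civics, Econ, Art, Latin pairwise conflict, so at least 4 time slots are needed.
4 time slots suffice: time slot 1 → {Music, Algebra, Chemistry, Latin}; time slot 2 → {Statistics, Calculus, Logic, Econ}; time slot 3 → {Civics}; time slot 4 → {Art}. Each listed conflict is separated.

4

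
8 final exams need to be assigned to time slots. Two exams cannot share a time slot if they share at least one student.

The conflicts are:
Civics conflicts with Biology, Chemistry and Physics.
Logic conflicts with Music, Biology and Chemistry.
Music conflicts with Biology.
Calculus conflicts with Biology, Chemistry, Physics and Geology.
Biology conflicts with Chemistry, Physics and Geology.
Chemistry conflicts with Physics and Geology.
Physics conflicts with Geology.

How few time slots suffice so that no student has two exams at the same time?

5

Calculus, Biology, Chemistry, Physics, Geology pairwise conflict, so at least 5 time slots are needed.
5 time slots suffice: time slot 1 → {Biology}; time slot 2 → {Music, Chemistry}; time slot 3 → {Logic, Physics}; time slot 4 → {Civics, Geology}; time slot 5 → {Calculus}. No two conflicting exams share a time slot.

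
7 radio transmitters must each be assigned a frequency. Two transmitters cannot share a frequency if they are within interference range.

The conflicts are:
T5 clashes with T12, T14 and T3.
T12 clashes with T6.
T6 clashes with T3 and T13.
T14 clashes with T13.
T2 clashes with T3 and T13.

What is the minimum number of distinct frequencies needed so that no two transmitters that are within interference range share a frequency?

The cycle T14-T13-T2-T3-T5-T14 has odd length 5, so it cannot be 2-colored; at least 3 frequencies are needed.
3 frequencies suffice: T5=2, T12=1, T6=2, T14=3, T2=2, T3=1, T13=1. Each listed conflict is separated.

3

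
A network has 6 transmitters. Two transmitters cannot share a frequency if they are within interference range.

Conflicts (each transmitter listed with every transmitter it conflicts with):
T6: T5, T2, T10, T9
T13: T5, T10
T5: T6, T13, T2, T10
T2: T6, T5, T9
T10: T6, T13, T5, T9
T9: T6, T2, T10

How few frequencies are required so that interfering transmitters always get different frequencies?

3

T6, T10, T9 are mutually in conflict, so at least 3 frequencies are needed.
A valid assignment using 3 frequencies: T6=1, T13=1, T5=3, T2=2, T10=2, T9=3. Each listed conflict is separated.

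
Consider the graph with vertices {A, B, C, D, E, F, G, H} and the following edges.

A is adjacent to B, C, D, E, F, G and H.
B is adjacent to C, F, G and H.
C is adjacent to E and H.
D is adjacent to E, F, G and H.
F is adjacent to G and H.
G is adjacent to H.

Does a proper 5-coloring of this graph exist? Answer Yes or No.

The chromatic number is 5. A, D, F, G, H form a clique, so at least 5 colors are needed.
5 colors suffice: color red → {A}; color blue → {E, H}; color green → {C, G}; color yellow → {B, D}; color purple → {F}.
That is already a proper 5-coloring.

Yes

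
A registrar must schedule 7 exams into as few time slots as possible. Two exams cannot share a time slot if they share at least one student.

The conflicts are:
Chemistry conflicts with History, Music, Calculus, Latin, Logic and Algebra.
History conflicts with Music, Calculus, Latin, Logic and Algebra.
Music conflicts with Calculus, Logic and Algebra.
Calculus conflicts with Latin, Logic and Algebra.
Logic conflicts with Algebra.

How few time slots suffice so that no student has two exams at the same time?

Chemistry, History, Music, Calculus, Logic, Algebra all conflict with each other, so at least 6 time slots are needed.
6 time slots suffice: Chemistry=2, History=3, Music=5, Calculus=1, Latin=4, Logic=6, Algebra=4. Every pair that conflicts lands in different time slots.

6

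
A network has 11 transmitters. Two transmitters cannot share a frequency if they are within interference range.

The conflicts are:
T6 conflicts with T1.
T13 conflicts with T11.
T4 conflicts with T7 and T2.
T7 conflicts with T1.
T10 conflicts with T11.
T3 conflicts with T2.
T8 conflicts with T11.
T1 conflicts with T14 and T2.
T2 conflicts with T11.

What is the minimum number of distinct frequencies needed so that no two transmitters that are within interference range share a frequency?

2

T1 and T14 conflict, so at least 2 frequencies are needed.
A valid assignment using 2 frequencies: T6=2, T13=2, T4=1, T7=2, T10=2, T3=1, T8=2, T1=1, T14=2, T2=2, T11=1. No two conflicting transmitters share a frequency.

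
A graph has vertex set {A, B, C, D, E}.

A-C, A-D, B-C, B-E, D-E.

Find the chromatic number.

3

The cycle E-B-C-A-D-E has odd length 5, so it cannot be 2-colored; at least 3 colors are needed.
3 colors suffice: color red → {C, E}; color blue → {B, D}; color green → {A}. No two adjacent vertices share a color.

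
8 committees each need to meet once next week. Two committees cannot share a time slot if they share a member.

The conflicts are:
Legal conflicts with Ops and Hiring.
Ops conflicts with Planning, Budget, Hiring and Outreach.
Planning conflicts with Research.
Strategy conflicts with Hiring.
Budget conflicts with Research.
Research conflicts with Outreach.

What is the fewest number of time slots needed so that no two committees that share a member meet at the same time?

3

Legal, Ops, Hiring are mutually in conflict, so at least 3 time slots are needed.
3 time slots suffice: time slot 1 → {Ops, Strategy, Research}; time slot 2 → {Planning, Budget, Hiring, Outreach}; time slot 3 → {Legal}. No two conflicting committees share a time slot.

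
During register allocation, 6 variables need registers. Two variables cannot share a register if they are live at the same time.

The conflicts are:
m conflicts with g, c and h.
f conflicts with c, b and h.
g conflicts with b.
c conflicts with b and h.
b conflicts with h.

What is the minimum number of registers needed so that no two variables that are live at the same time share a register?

4

f, c, b, h all conflict with each other, so at least 4 registers are needed.
4 registers suffice: register 1 → {m, b}; register 2 → {g, c}; register 3 → {h}; register 4 → {f}. Each listed conflict is separated.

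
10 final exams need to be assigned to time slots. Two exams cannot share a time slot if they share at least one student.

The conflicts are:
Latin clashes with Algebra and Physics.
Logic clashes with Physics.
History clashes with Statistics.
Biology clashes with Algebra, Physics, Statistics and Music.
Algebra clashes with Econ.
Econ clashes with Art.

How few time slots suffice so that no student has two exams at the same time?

2

Biology and Physics conflict, so at least 2 time slots are needed.
A valid assignment using 2 time slots: Latin=1, Logic=1, History=1, Biology=1, Algebra=2, Physics=2, Econ=1, Art=2, Statistics=2, Music=2. Every pair that conflicts lands in different time slots.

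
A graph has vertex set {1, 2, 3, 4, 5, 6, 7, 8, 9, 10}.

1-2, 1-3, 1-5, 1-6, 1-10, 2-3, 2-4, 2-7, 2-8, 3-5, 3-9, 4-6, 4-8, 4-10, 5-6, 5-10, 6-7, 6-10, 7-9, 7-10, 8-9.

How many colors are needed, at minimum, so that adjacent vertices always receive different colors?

1, 5, 6, 10 are pairwise adjacent (a clique of size 4), so at least 4 colors are needed.
One proper 4-coloring: 1=blue, 2=red, 3=green, 4=blue, 5=yellow, 6=green, 7=blue, 8=green, 9=red, 10=red. Every edge joins two different colors.

4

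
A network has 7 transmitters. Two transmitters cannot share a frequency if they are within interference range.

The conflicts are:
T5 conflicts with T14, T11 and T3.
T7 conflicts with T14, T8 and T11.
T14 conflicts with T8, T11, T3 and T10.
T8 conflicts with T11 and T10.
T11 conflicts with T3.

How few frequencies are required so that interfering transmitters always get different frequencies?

T5, T14, T11, T3 all conflict with each other, so at least 4 frequencies are needed.
4 frequencies suffice: frequency 1 → {T14}; frequency 2 → {T11, T10}; frequency 3 → {T5, T8}; frequency 4 → {T7, T3}. No two conflicting transmitters share a frequency.

4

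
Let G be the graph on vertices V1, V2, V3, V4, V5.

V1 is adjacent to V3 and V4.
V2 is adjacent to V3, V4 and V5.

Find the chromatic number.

V2 and V5 are adjacent, so at least 2 colors are needed.
One proper 2-coloring: V1=1, V2=1, V3=2, V4=2, V5=2. Each edge has distinct colors on its endpoints.

2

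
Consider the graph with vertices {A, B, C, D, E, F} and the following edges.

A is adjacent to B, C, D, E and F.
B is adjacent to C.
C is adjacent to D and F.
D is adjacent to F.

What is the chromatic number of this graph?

4

A, C, D, F are mutually adjacent (a clique of size 4), so at least 4 colors are needed.
One proper 4-coloring: A=red, B=green, C=blue, D=yellow, E=blue, F=green. No two adjacent vertices share a color.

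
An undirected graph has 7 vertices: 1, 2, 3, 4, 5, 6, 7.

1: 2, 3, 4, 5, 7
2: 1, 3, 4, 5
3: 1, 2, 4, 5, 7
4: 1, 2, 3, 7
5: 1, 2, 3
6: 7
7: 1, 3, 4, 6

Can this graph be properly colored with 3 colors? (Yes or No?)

No

1, 2, 3, 5 are pairwise adjacent (a clique of size 4), so at least 4 colors are needed.
So 3 colors are not enough.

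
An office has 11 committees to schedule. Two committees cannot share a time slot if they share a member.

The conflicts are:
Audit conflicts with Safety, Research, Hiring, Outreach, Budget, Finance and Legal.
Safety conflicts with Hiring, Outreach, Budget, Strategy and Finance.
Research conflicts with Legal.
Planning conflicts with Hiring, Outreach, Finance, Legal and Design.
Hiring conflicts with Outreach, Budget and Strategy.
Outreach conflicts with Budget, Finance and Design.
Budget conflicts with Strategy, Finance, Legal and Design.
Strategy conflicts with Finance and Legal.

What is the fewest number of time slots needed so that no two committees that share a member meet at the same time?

5

Audit, Safety, Hiring, Outreach, Budget are mutually in conflict, so at least 5 time slots are needed.
5 time slots suffice: time slot 1 → {Research, Planning, Budget}; time slot 2 → {Audit, Strategy, Design}; time slot 3 → {Outreach, Legal}; time slot 4 → {Hiring, Finance}; time slot 5 → {Safety}. Every pair that conflicts lands in different time slots.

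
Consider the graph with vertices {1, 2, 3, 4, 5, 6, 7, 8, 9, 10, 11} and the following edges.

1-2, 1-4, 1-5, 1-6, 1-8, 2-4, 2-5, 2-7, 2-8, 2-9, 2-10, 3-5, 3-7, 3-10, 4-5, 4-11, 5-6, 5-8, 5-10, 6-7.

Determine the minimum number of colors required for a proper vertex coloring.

4

1, 2, 4, 5 are pairwise adjacent (a clique of size 4), so at least 4 colors are needed.
4 colors suffice: color a → {5, 7, 9, 11}; color b → {2, 3, 6}; color c → {1, 10}; color d → {4, 8}. No two adjacent vertices share a color.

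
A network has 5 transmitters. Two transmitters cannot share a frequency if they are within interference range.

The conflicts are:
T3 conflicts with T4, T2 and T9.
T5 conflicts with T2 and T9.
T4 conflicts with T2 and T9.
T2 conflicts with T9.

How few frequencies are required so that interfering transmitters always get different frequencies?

T3, T4, T2, T9 pairwise conflict, so at least 4 frequencies are needed.
4 frequencies suffice: T3=3, T5=3, T4=4, T2=1, T9=2. Every pair that conflicts lands in different frequencies.

4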